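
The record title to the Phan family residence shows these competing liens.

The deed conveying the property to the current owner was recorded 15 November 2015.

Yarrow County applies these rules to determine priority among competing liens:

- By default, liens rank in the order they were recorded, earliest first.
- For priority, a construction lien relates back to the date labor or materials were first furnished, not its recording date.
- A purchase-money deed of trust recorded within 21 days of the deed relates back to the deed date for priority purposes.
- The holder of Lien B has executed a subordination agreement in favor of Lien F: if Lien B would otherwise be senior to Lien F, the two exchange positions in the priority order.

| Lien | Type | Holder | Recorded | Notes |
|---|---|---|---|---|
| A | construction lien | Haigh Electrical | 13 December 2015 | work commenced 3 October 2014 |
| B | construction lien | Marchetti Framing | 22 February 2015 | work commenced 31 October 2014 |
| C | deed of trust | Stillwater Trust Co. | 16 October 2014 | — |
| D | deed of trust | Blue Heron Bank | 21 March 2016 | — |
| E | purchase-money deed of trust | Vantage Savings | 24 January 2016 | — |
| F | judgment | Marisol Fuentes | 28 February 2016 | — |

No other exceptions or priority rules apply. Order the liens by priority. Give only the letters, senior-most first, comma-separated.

Effective dates after the stated exceptions: A relates back to 3 October 2014 (work commenced); B relates back to 31 October 2014 (work commenced); E missed the 21-day window (70 days after the deed), so its recording date stands.
By effective date, earliest first: A (3 October 2014), C (16 October 2014), B (31 October 2014), E (24 January 2016), F (28 February 2016), D (21 March 2016).
Because B would otherwise rank above F, the subordination swaps them.

A, C, F, E, B, D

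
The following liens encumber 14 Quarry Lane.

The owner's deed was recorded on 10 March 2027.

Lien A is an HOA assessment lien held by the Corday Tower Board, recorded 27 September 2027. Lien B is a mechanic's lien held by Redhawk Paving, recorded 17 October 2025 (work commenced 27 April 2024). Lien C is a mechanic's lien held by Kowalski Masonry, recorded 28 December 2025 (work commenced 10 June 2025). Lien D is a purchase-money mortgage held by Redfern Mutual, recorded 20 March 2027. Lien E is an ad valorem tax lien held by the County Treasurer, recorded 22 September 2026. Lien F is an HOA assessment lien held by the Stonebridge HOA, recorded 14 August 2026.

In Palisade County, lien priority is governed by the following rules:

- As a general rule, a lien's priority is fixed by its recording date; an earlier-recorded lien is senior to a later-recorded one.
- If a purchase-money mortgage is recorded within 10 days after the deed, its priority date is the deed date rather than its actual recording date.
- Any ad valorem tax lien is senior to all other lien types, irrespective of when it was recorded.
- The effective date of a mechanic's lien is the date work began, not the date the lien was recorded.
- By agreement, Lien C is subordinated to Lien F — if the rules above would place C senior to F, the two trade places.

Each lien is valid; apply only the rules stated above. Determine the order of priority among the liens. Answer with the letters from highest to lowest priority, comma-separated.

Adjusting effective dates: B relates back to 27 April 2024 (work commenced); C is treated as recorded 10 June 2025, the work-commencement date; D was recorded within the 10-day window, so its effective date is the deed date 10 March 2027.
E is an ad valorem tax lien, so it outranks all other liens regardless of date.
Among the remaining liens, by effective date: B (27 April 2024), C (10 June 2025), F (14 August 2026), D (10 March 2027), A (27 September 2027).
C is senior to F before the subordination, so the two trade places.

E, B, F, C, D, A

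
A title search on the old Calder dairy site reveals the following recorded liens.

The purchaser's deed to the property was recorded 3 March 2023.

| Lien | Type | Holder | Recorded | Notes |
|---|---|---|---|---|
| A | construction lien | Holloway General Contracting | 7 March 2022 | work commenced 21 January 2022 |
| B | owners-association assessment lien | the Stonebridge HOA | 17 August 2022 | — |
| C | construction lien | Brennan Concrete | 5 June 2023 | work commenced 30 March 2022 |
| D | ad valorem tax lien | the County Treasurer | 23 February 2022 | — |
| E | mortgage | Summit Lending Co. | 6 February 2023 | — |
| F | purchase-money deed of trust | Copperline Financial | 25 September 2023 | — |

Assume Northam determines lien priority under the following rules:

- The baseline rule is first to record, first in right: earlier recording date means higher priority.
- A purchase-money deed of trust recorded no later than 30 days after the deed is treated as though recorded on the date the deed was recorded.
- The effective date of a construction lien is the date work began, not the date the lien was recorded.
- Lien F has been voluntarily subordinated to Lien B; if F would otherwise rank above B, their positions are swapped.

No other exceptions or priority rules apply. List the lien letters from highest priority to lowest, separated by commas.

Effective dates after the stated exceptions: A relates back to 21 January 2022 (work commenced); C relates back to 30 March 2022 (work commenced); F was recorded 206 days after the deed — beyond 30 days — so no relation-back applies.
By effective date: A (21 January 2022), D (23 February 2022), C (30 March 2022), B (17 August 2022), E (6 February 2023), F (25 September 2023).
F already ranks below B; the subordination has no effect.

A, D, C, B, E, F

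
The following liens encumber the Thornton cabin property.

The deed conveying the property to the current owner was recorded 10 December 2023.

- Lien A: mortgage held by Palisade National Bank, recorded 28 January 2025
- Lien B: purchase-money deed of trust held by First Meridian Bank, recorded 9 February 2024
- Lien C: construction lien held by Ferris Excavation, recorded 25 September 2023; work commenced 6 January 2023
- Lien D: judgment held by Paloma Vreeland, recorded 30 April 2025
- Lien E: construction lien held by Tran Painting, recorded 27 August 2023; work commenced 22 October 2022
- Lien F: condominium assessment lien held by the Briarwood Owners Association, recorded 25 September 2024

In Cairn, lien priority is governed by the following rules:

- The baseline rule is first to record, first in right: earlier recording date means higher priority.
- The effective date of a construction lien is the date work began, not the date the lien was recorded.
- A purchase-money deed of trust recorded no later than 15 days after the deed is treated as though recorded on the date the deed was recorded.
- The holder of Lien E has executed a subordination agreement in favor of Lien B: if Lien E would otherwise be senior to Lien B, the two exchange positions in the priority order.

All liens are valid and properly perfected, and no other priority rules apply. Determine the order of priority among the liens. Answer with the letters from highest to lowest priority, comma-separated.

Effective dates: B missed the 15-day window (61 days after the deed), so its recording date stands; C is treated as recorded 6 January 2023, the work-commencement date; E relates back to 22 October 2022 (work commenced).
By effective date: E (22 October 2022), C (6 January 2023), B (9 February 2024), F (25 September 2024), A (28 January 2025), D (30 April 2025).
E would otherwise be senior to B, so under the subordination agreement E and B exchange positions.

B, C, E, F, A, D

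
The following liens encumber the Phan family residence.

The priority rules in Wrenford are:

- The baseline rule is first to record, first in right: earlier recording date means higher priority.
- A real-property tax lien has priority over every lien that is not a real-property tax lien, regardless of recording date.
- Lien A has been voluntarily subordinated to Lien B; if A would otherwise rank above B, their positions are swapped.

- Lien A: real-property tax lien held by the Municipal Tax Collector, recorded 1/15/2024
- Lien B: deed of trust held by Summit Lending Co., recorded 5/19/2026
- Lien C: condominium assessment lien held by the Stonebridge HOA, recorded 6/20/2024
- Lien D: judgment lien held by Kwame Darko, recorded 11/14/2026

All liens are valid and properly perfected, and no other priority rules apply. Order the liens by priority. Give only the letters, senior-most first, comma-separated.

A, as a real-property tax lien, has superpriority and ranks first.
The other liens, earliest effective date first: C (6/20/2024), B (5/19/2026), D (11/14/2026).
A would otherwise be senior to B, so under the subordination agreement A and B exchange positions.

B, C, A, D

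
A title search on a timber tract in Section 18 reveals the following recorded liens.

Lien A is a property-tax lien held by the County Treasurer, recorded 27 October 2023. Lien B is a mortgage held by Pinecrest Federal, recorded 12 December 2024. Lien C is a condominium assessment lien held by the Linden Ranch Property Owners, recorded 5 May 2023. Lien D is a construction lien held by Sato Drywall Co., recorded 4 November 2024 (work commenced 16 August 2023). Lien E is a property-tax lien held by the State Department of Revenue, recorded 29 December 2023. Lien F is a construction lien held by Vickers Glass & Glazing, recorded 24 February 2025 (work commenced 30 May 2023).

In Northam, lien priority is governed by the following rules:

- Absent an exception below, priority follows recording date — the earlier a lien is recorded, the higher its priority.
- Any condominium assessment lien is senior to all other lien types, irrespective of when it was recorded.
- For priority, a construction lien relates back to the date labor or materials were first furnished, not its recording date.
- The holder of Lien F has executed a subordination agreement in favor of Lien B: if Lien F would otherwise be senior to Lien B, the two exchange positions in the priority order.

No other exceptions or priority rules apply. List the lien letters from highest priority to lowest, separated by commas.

Effective dates after the stated exceptions: D's effective date is 16 August 2023, when work began; F is treated as recorded 30 May 2023, the work-commencement date.
C is a condominium assessment lien, so it outranks all other liens regardless of date.
The other liens, earliest effective date first: F (30 May 2023), D (16 August 2023), A (27 October 2023), E (29 December 2023), B (12 December 2024).
Because F would otherwise rank above B, the subordination swaps them.

C, B, D, A, E, F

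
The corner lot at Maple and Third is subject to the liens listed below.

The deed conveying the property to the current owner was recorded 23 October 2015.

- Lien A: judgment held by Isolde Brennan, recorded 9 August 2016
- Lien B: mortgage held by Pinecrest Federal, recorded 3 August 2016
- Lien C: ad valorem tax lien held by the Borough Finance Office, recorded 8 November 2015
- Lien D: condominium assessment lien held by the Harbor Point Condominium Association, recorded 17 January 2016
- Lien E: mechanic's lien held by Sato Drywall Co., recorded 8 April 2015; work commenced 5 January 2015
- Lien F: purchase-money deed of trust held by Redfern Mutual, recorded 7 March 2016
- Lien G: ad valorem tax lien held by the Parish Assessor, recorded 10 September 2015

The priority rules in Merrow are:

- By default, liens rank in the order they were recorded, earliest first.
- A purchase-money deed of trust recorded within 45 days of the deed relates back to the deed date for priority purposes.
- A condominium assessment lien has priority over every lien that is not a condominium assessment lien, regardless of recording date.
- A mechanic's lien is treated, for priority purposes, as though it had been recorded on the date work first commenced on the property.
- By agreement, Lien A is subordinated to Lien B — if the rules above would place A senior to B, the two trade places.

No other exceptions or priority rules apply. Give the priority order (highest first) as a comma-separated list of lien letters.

First, effective dates: E relates back to 5 January 2015 (work commenced); F was recorded 136 days after the deed — beyond 45 days — so no relation-back applies.
D, as a condominium assessment lien, has superpriority and ranks first.
The other liens, earliest effective date first: E (5 January 2015), G (10 September 2015), C (8 November 2015), F (7 March 2016), B (3 August 2016), A (9 August 2016).
Since A is not senior to B, the subordination leaves the order unchanged.

D, E, G, C, F, B, A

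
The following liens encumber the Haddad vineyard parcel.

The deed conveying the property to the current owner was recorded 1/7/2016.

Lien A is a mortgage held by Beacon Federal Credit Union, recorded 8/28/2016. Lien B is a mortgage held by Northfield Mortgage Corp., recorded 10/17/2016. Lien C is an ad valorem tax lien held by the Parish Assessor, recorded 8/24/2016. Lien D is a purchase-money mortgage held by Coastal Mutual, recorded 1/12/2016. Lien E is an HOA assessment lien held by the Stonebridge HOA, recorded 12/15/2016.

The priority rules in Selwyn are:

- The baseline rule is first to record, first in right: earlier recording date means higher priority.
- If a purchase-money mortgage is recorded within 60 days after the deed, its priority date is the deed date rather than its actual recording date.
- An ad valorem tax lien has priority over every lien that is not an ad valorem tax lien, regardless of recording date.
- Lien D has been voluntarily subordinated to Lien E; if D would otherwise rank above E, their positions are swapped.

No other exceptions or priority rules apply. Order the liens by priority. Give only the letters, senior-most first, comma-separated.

C, E, A, B, D

Effective dates: D's effective date is the deed date, 1/7/2016.
As an ad valorem tax lien, C is senior to every other lien.
Ordering the rest by effective date: D (1/7/2016), A (8/28/2016), B (10/17/2016), E (12/15/2016).
Because D would otherwise rank above E, the subordination swaps them.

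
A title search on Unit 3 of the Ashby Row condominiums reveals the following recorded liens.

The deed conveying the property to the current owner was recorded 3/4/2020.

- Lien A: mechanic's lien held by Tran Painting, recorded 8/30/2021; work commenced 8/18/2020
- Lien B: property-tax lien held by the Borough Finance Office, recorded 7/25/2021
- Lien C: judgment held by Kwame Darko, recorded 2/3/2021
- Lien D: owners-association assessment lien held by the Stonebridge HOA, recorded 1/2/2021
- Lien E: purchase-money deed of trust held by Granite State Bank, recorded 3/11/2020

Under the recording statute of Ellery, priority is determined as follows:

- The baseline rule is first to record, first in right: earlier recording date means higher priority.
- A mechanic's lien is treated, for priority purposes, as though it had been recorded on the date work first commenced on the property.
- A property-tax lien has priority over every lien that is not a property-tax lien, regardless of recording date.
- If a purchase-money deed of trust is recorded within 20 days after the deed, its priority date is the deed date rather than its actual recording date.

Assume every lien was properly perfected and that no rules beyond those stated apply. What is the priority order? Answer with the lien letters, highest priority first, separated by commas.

B, E, A, D, C

Effective dates after the stated exceptions: A is treated as recorded 8/18/2020, the work-commencement date; E's effective date is the deed date, 3/4/2020.
B is a property-tax lien, so it outranks all other liens regardless of date.
The other liens, earliest effective date first: E (3/4/2020), A (8/18/2020), D (1/2/2021), C (2/3/2021).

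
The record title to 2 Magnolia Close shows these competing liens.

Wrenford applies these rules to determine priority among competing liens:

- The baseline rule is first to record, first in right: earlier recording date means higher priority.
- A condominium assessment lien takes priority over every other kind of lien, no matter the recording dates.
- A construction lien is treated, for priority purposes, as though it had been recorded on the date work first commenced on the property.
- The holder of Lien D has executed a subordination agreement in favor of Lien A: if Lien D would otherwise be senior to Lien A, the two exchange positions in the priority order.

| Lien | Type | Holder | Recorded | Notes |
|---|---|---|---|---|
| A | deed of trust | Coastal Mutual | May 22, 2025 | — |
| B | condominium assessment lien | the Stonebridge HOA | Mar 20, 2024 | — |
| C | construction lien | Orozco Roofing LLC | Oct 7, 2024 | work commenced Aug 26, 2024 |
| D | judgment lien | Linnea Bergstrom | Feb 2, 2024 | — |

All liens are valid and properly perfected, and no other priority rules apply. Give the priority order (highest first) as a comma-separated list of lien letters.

First, effective dates: C's effective date is Aug 26, 2024, when work began.
B is a condominium assessment lien, so it outranks all other liens regardless of date.
Among the remaining liens, by effective date: D (Feb 2, 2024), C (Aug 26, 2024), A (May 22, 2025).
D is senior to A before the subordination, so the two trade places.

B, A, C, D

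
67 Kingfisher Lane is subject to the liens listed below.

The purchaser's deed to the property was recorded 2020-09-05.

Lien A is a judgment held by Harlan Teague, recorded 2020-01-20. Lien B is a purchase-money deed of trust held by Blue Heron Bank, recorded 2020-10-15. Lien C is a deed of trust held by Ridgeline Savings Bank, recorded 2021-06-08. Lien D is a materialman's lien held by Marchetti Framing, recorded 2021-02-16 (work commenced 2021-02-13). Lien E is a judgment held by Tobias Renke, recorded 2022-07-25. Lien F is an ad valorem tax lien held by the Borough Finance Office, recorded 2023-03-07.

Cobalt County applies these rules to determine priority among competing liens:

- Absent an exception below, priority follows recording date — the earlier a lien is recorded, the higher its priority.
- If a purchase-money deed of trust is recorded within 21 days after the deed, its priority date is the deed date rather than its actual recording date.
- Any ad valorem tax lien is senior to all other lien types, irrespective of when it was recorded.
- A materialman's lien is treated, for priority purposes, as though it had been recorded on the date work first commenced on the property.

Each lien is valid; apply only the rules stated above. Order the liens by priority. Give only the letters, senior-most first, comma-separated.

F, A, B, D, C, E

Adjusting effective dates: B was recorded 40 days after the deed — beyond 21 days — so no relation-back applies; D relates back to 2021-02-13 (work commenced).
F is an ad valorem tax lien and takes priority over every other lien.
Remaining liens by effective date: A (2020-01-20), B (2020-10-15), D (2021-02-13), C (2021-06-08), E (2022-07-25).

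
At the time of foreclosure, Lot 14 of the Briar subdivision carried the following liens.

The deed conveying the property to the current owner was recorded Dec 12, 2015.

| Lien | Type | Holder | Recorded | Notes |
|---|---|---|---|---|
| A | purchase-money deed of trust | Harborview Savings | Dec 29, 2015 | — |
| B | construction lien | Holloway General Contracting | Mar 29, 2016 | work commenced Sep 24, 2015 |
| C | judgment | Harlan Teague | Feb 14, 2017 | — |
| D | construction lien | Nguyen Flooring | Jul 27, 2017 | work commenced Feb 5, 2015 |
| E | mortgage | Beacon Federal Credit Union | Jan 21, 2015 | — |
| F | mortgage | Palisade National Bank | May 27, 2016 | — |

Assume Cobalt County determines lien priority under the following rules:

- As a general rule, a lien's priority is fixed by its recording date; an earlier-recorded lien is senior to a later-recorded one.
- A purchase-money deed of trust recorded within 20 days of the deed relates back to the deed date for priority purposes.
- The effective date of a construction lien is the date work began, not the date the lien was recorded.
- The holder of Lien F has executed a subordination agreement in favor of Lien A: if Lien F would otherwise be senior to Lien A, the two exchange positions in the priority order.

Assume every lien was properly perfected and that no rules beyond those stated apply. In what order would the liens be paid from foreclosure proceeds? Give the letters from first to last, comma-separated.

Effective dates after the stated exceptions: A relates back to the deed date Dec 12, 2015; B's effective date is Sep 24, 2015, when work began; D's effective date is Feb 5, 2015, when work began.
Sorted by effective date: E (Jan 21, 2015), D (Feb 5, 2015), B (Sep 24, 2015), A (Dec 12, 2015), F (May 27, 2016), C (Feb 14, 2017).
F already ranks below A; the subordination has no effect.

E, D, B, A, F, C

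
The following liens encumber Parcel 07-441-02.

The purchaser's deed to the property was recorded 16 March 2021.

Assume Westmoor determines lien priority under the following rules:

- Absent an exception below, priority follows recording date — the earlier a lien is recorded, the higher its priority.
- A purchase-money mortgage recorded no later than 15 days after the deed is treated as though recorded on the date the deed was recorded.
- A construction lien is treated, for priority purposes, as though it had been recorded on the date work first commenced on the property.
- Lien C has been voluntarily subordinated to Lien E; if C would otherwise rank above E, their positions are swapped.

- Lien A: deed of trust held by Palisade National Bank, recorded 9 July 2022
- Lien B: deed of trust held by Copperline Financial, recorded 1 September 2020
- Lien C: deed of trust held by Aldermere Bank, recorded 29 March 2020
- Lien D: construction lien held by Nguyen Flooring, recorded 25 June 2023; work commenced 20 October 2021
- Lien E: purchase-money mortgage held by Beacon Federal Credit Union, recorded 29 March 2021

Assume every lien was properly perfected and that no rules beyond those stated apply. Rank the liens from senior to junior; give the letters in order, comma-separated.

First, effective dates: D relates back to 20 October 2021 (work commenced); E relates back to the deed date 16 March 2021.
Ordering by effective date: C (29 March 2020), B (1 September 2020), E (16 March 2021), D (20 October 2021), A (9 July 2022).
Because C would otherwise rank above E, the subordination swaps them.

E, B, C, D, A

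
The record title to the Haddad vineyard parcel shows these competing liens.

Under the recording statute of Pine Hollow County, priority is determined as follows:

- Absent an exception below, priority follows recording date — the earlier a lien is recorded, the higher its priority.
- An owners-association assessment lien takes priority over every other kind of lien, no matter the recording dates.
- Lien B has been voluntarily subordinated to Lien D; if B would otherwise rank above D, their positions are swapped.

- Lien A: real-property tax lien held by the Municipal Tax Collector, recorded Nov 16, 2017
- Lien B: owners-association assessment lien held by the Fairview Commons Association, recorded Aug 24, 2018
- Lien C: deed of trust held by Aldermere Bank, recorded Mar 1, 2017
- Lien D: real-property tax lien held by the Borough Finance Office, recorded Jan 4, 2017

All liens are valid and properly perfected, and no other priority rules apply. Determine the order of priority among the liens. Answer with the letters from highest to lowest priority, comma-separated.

B, as an owners-association assessment lien, has superpriority and ranks first.
Ordering the rest by effective date: D (Jan 4, 2017), C (Mar 1, 2017), A (Nov 16, 2017).
B would otherwise be senior to D, so under the subordination agreement B and D exchange positions.

D, B, C, A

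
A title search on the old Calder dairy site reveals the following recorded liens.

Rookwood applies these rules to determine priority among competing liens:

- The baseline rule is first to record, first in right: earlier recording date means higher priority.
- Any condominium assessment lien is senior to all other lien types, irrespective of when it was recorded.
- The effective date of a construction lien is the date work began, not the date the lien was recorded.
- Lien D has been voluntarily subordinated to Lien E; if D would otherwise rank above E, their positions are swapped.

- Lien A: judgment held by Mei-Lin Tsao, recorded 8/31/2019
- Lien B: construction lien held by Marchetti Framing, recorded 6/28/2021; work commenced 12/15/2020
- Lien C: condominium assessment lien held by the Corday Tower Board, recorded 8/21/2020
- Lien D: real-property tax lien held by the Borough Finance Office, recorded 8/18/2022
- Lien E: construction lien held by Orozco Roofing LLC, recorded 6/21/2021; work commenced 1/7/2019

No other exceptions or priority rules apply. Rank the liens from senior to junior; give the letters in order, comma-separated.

Adjusting effective dates: B is treated as recorded 12/15/2020, the work-commencement date; E relates back to 1/7/2019 (work commenced).
C is a condominium assessment lien, so it outranks all other liens regardless of date.
Ordering the rest by effective date: E (1/7/2019), A (8/31/2019), B (12/15/2020), D (8/18/2022).
D is already junior to E, so the subordination agreement changes nothing.

C, E, A, B, D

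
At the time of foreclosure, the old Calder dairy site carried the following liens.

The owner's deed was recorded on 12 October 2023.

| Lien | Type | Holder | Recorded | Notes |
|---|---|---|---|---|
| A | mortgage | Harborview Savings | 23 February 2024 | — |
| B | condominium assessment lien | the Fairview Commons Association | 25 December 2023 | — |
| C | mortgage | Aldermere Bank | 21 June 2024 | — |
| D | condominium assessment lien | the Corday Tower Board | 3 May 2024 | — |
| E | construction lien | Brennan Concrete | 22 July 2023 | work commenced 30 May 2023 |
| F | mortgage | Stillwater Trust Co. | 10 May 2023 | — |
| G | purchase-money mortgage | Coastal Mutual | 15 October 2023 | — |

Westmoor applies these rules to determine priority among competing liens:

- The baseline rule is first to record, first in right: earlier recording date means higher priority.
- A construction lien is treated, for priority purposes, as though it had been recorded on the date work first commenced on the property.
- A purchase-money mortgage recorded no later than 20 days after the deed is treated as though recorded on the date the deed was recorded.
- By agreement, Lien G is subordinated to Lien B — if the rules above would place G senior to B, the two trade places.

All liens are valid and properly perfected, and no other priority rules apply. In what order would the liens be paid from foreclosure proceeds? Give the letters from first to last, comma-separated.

F, E, B, G, A, D, C

Adjusting effective dates: E is treated as recorded 30 May 2023, the work-commencement date; G was recorded within the 20-day window, so its effective date is the deed date 12 October 2023.
Ordering by effective date: F (10 May 2023), E (30 May 2023), G (12 October 2023), B (25 December 2023), A (23 February 2024), D (3 May 2024), C (21 June 2024).
Because G would otherwise rank above B, the subordination swaps them.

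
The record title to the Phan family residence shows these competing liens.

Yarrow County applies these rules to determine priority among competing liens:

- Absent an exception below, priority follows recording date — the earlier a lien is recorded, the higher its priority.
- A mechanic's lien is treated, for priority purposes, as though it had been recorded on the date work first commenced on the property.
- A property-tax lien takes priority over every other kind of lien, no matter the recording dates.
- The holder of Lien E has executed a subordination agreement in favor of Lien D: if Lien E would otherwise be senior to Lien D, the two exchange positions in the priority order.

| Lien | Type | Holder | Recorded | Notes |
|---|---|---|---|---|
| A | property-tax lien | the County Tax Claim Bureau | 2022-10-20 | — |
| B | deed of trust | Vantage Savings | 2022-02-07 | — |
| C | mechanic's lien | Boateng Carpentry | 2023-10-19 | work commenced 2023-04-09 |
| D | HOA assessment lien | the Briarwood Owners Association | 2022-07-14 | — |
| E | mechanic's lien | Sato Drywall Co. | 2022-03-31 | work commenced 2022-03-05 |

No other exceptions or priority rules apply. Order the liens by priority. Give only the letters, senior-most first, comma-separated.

A, B, D, E, C

Effective dates after the stated exceptions: C's effective date is 2023-04-09, when work began; E is treated as recorded 2022-03-05, the work-commencement date.
A, as a property-tax lien, has superpriority and ranks first.
Remaining liens by effective date: B (2022-02-07), E (2022-03-05), D (2022-07-14), C (2023-04-09).
The subordination applies — E was senior to D — so E and D swap.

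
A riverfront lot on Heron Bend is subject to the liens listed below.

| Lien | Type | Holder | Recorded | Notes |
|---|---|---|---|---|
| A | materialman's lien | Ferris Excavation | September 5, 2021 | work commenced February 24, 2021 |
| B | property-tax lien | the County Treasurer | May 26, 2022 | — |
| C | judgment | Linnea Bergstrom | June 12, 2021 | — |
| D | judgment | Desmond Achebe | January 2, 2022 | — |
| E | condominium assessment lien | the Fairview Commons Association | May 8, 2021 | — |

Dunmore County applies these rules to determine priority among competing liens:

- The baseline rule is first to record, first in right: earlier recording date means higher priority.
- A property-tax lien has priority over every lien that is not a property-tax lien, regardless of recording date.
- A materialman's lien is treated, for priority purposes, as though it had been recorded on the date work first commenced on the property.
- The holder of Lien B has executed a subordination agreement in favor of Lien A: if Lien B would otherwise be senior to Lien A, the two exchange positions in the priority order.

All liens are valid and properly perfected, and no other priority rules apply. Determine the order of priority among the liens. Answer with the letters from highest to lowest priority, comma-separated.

A, B, E, C, D

First, effective dates: A is treated as recorded February 24, 2021, the work-commencement date.
As a property-tax lien, B is senior to every other lien.
The other liens, earliest effective date first: A (February 24, 2021), E (May 8, 2021), C (June 12, 2021), D (January 2, 2022).
Because B would otherwise rank above A, the subordination swaps them.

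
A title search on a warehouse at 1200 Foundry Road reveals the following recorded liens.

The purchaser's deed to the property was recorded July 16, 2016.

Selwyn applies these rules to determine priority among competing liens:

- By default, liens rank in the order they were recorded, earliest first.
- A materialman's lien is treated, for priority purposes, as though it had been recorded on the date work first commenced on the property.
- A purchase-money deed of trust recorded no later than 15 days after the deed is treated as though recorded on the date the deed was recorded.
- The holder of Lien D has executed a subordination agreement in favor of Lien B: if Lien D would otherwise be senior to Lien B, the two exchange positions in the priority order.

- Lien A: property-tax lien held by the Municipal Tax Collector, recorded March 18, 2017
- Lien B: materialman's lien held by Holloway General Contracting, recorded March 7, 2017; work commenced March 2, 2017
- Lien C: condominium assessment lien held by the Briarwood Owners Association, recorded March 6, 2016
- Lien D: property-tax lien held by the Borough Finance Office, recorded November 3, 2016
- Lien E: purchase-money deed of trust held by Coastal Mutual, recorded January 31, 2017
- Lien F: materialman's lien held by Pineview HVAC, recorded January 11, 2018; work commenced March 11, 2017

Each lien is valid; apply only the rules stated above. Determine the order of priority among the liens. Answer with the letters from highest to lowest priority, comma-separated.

C, B, E, D, F, A

First, effective dates: B's effective date is March 2, 2017, when work began; E missed the 15-day window (199 days after the deed), so its recording date stands; F's effective date is March 11, 2017, when work began.
Ordering by effective date: C (March 6, 2016), D (November 3, 2016), E (January 31, 2017), B (March 2, 2017), F (March 11, 2017), A (March 18, 2017).
D would otherwise be senior to B, so under the subordination agreement D and B exchange positions.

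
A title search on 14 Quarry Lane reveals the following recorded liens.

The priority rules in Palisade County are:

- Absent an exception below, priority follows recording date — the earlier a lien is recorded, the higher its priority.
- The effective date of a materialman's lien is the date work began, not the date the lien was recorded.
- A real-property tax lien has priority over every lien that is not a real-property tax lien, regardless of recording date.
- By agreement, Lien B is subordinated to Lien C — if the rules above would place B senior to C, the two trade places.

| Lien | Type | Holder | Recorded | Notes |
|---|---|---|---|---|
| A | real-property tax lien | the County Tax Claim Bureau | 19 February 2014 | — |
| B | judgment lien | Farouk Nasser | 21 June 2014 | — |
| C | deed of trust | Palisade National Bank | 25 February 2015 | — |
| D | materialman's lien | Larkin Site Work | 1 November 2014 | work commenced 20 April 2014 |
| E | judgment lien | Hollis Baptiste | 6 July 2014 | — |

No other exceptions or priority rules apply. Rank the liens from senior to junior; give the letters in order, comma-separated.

A, D, C, E, B

First, effective dates: D relates back to 20 April 2014 (work commenced).
A is a real-property tax lien and takes priority over every other lien.
Remaining liens by effective date: D (20 April 2014), B (21 June 2014), E (6 July 2014), C (25 February 2015).
B would otherwise be senior to C, so under the subordination agreement B and C exchange positions.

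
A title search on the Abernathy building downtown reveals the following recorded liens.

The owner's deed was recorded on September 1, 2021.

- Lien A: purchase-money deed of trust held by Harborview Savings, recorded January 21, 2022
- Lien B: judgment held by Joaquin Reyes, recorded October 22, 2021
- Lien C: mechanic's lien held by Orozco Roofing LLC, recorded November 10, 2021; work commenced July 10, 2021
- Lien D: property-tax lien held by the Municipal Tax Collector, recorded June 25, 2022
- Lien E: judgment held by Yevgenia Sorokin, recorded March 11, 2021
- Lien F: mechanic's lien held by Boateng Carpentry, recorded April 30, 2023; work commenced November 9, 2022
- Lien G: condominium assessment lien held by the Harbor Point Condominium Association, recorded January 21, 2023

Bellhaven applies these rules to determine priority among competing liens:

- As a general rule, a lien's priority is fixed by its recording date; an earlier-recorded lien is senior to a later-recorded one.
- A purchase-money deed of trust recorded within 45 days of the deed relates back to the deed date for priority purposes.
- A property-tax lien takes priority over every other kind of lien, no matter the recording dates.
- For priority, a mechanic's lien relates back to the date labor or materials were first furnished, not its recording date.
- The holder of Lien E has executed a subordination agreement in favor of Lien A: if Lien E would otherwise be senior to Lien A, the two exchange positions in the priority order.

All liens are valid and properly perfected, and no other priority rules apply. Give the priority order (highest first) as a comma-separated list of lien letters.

D, A, C, B, E, F, G

Effective dates: A was recorded 142 days after the deed, outside the 45-day window, so it keeps its recording date; C's effective date is July 10, 2021, when work began; F relates back to November 9, 2022 (work commenced).
As a property-tax lien, D is senior to every other lien.
Ordering the rest by effective date: E (March 11, 2021), C (July 10, 2021), B (October 22, 2021), A (January 21, 2022), F (November 9, 2022), G (January 21, 2023).
The subordination applies — E was senior to A — so E and A swap.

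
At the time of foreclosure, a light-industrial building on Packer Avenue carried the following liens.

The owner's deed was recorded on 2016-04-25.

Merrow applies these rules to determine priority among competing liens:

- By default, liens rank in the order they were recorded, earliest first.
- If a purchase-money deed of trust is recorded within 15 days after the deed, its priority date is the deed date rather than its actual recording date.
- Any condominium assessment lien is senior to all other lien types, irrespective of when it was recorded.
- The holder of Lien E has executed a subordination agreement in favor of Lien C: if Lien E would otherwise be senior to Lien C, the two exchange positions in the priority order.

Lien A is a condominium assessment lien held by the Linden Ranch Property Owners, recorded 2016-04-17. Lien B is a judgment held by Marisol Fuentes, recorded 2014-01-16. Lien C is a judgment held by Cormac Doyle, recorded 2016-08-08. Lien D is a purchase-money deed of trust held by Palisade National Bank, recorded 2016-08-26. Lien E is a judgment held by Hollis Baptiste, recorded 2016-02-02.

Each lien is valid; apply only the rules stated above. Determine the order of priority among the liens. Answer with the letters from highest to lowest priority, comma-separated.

A, B, C, E, D

Effective dates: D missed the 15-day window (123 days after the deed), so its recording date stands.
A is a condominium assessment lien, so it outranks all other liens regardless of date.
Among the remaining liens, by effective date: B (2014-01-16), E (2016-02-02), C (2016-08-08), D (2016-08-26).
The subordination applies — E was senior to C — so E and C swap.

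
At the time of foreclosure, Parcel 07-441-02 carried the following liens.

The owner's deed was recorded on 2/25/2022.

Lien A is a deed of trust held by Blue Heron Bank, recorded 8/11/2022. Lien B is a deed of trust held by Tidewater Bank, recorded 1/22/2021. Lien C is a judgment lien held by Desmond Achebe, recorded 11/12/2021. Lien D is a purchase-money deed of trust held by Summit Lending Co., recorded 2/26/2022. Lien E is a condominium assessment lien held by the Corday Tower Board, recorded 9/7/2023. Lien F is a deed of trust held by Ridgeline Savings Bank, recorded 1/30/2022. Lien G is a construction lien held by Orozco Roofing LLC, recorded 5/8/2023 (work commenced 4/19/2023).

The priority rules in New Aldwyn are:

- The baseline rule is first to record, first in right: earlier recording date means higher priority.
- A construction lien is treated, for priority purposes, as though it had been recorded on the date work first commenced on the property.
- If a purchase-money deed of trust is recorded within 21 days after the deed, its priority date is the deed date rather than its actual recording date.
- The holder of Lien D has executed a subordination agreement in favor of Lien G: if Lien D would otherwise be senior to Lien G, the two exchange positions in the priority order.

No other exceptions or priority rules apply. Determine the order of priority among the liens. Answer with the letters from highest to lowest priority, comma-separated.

B, C, F, G, A, D, E

Effective dates: D was recorded within the 21-day window, so its effective date is the deed date 2/25/2022; G's effective date is 4/19/2023, when work began.
Ordering by effective date: B (1/22/2021), C (11/12/2021), F (1/30/2022), D (2/25/2022), A (8/11/2022), G (4/19/2023), E (9/7/2023).
D would otherwise be senior to G, so under the subordination agreement D and G exchange positions.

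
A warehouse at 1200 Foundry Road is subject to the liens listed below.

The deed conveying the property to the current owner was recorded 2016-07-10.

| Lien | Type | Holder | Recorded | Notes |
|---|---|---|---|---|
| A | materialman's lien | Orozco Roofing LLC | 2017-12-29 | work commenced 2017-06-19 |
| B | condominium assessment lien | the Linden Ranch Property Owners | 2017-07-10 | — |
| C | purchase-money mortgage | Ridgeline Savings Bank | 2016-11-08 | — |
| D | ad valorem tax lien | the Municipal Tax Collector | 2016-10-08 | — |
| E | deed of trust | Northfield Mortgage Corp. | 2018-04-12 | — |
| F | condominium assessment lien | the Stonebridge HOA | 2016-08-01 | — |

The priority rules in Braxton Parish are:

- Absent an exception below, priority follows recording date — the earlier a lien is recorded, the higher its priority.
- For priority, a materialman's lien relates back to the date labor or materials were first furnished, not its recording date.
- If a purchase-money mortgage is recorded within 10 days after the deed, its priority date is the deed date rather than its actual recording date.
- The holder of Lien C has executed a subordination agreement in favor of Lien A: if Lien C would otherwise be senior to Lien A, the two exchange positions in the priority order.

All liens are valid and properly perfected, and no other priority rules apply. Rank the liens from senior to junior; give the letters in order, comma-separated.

F, D, A, C, B, E

Adjusting effective dates: A relates back to 2017-06-19 (work commenced); C was recorded 121 days after the deed — beyond 10 days — so no relation-back applies.
Sorted by effective date: F (2016-08-01), D (2016-10-08), C (2016-11-08), A (2017-06-19), B (2017-07-10), E (2018-04-12).
C would otherwise be senior to A, so under the subordination agreement C and A exchange positions.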